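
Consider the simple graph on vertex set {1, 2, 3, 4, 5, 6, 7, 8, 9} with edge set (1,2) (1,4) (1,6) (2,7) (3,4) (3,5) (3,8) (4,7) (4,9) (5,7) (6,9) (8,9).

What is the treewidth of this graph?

3

A width-3 tree decomposition is:
Bags: B1 = {1, 2, 6, 9}  B2 = {1, 2, 4, 9}  B3 = {2, 4, 7, 9}  B4 = {4, 7, 8, 9}  B5 = {3, 4, 7, 8}  B6 = {3, 5, 7, 8}
Tree: B1–B2, B2–B3, B3–B4, B4–B5, B5–B6
Each bag holds 4 vertices, so the decomposition has width 3, which upper-bounds the treewidth. For the lower bound: the 4 vertex sets {1,2,6}, {9}, {4}, {3,5,7,8} are disjoint, each induces a connected subgraph, and every pair is joined by at least one edge of G. Contracting each set to a single vertex therefore yields K_{4} as a minor, and since treewidth is minor-monotone, tw(G) ≥ tw(K_{4}) = 3. Combining the bounds, tw(G) = 3.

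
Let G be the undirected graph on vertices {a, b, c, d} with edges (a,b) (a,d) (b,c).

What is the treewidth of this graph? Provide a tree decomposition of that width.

Treewidth 1.
Bags: B1 = {b, c}  B2 = {a, b}  B3 = {a, d}
Tree: B1–B2, B2–B3

Each bag holds 2 vertices, so the decomposition has width 1, which upper-bounds the treewidth. G has an edge, so its treewidth is at least 1. Combining the bounds, tw(G) = 1.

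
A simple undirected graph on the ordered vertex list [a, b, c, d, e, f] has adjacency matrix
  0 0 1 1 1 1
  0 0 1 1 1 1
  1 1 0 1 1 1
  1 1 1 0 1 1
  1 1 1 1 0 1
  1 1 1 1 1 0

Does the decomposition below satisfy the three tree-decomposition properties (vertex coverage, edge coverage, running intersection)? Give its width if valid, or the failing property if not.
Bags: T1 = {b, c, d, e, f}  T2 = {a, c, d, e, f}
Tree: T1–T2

Vertex coverage: the bags together contain {a, b, c, d, e, f}, the full vertex set. Edge coverage: each edge of G has both endpoints in at least one bag. Running intersection: for every vertex, the bags containing it form a connected subtree. All three properties hold, so this is a valid tree decomposition of width max|bag| − 1 = 4, and hence tw(G) ≤ 4.

Yes; width 4.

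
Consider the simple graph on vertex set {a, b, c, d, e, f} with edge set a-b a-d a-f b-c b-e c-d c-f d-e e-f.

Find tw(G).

3

A width-3 tree decomposition is:
Bags: B1 = {a, c, e, f}  B2 = {a, b, c, e}  B3 = {a, c, d, e}
Tree: B1–B2, B2–B3
The largest bag has 4 vertices, giving width 3; this decomposition certifies tw(G) ≤ 3. For the lower bound: the 4 vertex sets {a,f}, {b,c}, {e}, {d} are disjoint, each induces a connected subgraph, and every pair is joined by at least one edge of G. Contracting each set to a single vertex therefore yields K_{4} as a minor, and since treewidth is minor-monotone, tw(G) ≥ tw(K_{4}) = 3. The upper and lower bounds meet at 3, so that is the treewidth.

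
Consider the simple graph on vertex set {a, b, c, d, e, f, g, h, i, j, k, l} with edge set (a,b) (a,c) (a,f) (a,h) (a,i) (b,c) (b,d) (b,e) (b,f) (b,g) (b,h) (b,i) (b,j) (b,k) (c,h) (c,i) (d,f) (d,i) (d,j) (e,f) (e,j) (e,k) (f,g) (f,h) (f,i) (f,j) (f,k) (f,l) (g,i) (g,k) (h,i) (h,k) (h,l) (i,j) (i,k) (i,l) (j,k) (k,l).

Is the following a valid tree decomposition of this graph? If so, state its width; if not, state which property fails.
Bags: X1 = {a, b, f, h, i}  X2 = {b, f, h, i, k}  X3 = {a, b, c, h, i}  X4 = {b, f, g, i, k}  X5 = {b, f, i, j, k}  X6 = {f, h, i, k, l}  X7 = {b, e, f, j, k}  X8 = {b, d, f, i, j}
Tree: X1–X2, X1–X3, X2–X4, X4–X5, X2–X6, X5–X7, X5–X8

Yes; width 4.

Vertex coverage: the bags together contain {a, b, c, d, e, f, g, h, i, j, k, l}, the full vertex set. Edge coverage: each edge of G has both endpoints in at least one bag. Running intersection: for every vertex, the bags containing it form a connected subtree. All three properties hold, so this is a valid tree decomposition of width max|bag| − 1 = 4, and hence tw(G) ≤ 4.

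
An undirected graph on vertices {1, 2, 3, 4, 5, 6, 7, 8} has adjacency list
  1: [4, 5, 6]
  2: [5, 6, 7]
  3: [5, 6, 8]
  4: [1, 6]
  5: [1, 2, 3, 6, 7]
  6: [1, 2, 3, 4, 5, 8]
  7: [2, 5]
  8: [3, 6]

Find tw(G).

2

A width-2 tree decomposition is:
Bags: B1 = {2, 5, 6}  B2 = {1, 5, 6}  B3 = {2, 5, 7}  B4 = {1, 4, 6}  B5 = {3, 5, 6}  B6 = {3, 6, 8}
Tree: B1–B2, B1–B3, B2–B4, B2–B5, B5–B6
The largest bag has 3 vertices, giving width 2; this decomposition certifies tw(G) ≤ 2. On the other hand G contains the 3-clique {3, 6, 8}. A clique must lie in a single bag of any decomposition, so no decomposition can have width below 2. Therefore the treewidth is 2.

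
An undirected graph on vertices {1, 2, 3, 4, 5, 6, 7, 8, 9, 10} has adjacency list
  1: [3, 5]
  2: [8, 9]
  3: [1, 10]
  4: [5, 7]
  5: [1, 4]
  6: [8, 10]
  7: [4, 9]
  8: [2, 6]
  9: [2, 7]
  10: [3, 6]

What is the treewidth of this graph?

2

A width-2 tree decomposition is:
Bags: B1 = {1, 3, 10}  B2 = {1, 5, 10}  B3 = {4, 5, 10}  B4 = {4, 7, 10}  B5 = {7, 9, 10}  B6 = {2, 9, 10}  B7 = {2, 8, 10}  B8 = {6, 8, 10}
Tree: B1–B2, B2–B3, B3–B4, B4–B5, B5–B6, B6–B7, B7–B8
Each bag holds 3 vertices, so the decomposition has width 2, which upper-bounds the treewidth. For the lower bound, G contains the cycle 10–3–1–5–4–7–9–2–8–6–10, so G is not a forest; only forests have treewidth ≤ 1, hence tw(G) ≥ 2. Therefore the treewidth is 2.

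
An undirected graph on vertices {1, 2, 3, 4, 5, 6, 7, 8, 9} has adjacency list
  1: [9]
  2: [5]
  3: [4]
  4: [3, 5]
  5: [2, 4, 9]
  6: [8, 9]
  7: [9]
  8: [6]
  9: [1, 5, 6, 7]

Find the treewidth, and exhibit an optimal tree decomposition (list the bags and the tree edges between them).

The largest bag has 2 vertices, giving width 1; this decomposition certifies tw(G) ≤ 1. Since G has at least one edge (e.g. 9–6), it is not an edgeless graph, so tw(G) ≥ 1. Therefore the treewidth is 1.

Treewidth 1.
One such decomposition:
Bags: B1 = {6, 9}  B2 = {7, 9}  B3 = {5, 9}  B4 = {1, 9}  B5 = {4, 5}  B6 = {2, 5}  B7 = {3, 4}  B8 = {6, 8}
Tree: B1–B2, B2–B3, B1–B4, B3–B5, B3–B6, B5–B7, B1–B8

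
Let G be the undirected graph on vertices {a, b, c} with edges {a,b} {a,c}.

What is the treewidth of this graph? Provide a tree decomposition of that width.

Treewidth 1.
One optimal decomposition is:
Bags: B1 = {a, c}  B2 = {a, b}
Tree: B1–B2

The largest bag has 2 vertices, giving width 1; this decomposition certifies tw(G) ≤ 1. Any graph with an edge has treewidth ≥ 1, and G has the edge a–c. Combining the bounds, tw(G) = 1.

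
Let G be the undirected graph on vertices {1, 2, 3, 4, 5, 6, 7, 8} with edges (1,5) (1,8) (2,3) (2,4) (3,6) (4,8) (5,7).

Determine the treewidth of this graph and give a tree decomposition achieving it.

Each bag holds 2 vertices, so the decomposition has width 1, which upper-bounds the treewidth. Any graph with an edge has treewidth ≥ 1, and G has the edge 7–5. Combining the bounds, tw(G) = 1.

Treewidth 1.
One such decomposition:
Bags: B1 = {5, 7}  B2 = {1, 5}  B3 = {1, 8}  B4 = {4, 8}  B5 = {2, 4}  B6 = {2, 3}  B7 = {3, 6}
Tree: B1–B2, B2–B3, B3–B4, B4–B5, B5–B6, B6–B7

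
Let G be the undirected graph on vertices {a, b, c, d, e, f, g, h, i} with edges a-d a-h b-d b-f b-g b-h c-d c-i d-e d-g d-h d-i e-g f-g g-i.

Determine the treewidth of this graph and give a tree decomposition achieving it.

Treewidth 2.
Bags: B1 = {b, d, g}  B2 = {b, d, h}  B3 = {d, e, g}  B4 = {a, d, h}  B5 = {b, f, g}  B6 = {d, g, i}  B7 = {c, d, i}
Tree: B1–B2, B1–B3, B2–B4, B1–B5, B3–B6, B6–B7

Every bag has size at most 3, so the width is 3 − 1 = 2 and tw(G) ≤ 2. On the other hand G contains the 3-clique {d, e, g}. A clique must lie in a single bag of any decomposition, so no decomposition can have width below 2. Therefore the treewidth is 2.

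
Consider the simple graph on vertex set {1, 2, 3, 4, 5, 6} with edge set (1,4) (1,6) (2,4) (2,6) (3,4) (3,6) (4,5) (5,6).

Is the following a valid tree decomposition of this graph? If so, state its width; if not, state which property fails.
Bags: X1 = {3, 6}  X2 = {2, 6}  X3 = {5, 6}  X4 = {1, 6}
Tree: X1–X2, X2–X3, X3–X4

No — vertex 4 appears in no bag.

A tree decomposition must satisfy three properties: every vertex lies in some bag; for every edge, both endpoints lie together in some bag; and for every vertex, the bags containing it form a connected subtree. Here vertex 4 appears in no bag, so the decomposition is invalid.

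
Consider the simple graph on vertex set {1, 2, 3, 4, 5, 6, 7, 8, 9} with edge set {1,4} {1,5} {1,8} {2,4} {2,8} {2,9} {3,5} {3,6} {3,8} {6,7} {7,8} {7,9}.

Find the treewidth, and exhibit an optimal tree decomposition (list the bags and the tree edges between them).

Every bag has size at most 4, so the width is 4 − 1 = 3 and tw(G) ≤ 3. For the lower bound: the 4 vertex sets {6,7,9}, {3}, {8}, {1,2,4,5} are disjoint, each induces a connected subgraph, and every pair is joined by at least one edge of G. Contracting each set to a single vertex therefore yields K_{4} as a minor, and since treewidth is minor-monotone, tw(G) ≥ tw(K_{4}) = 3. Hence tw(G) = 3 exactly.

Treewidth 3.
One optimal decomposition is:
Bags: B1 = {3, 6, 7, 9}  B2 = {3, 7, 8, 9}  B3 = {2, 3, 8, 9}  B4 = {2, 3, 5, 8}  B5 = {1, 2, 5, 8}  B6 = {1, 2, 4, 5}
Tree: B1–B2, B2–B3, B3–B4, B4–B5, B5–B6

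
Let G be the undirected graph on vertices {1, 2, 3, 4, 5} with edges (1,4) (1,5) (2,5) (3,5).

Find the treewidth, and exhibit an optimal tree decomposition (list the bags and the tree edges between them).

Each bag holds 2 vertices, so the decomposition has width 1, which upper-bounds the treewidth. G has an edge, so its treewidth is at least 1. Hence tw(G) = 1 exactly.

Treewidth 1.
One such decomposition:
Bags: B1 = {3, 5}  B2 = {1, 5}  B3 = {2, 5}  B4 = {1, 4}
Tree: B1–B2, B2–B3, B2–B4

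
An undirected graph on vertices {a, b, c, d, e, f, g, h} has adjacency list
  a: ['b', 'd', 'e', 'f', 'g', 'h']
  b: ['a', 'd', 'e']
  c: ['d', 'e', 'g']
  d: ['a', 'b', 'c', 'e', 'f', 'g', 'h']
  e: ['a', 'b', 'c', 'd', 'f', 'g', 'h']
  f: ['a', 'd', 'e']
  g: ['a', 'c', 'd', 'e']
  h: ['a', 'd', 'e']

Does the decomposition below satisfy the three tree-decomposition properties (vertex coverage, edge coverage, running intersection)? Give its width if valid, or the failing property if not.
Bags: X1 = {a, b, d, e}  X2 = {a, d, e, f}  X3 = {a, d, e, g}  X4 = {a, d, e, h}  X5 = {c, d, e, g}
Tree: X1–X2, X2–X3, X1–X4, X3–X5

Every vertex of G appears in some bag (union = {a, b, c, d, e, f, g, h}); every edge is covered by a bag; and for each vertex v the set of bags containing v is connected in the bag tree. The decomposition is therefore valid. The largest bag has 4 vertices, so the width is 3.

Yes; width 3.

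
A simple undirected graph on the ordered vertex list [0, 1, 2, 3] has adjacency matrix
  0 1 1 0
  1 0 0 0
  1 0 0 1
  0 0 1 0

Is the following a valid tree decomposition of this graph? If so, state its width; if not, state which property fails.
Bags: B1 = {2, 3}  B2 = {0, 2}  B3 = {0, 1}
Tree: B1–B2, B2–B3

Every vertex of G appears in some bag (union = {0, 1, 2, 3}); every edge is covered by a bag; and for each vertex v the set of bags containing v is connected in the bag tree. The decomposition is therefore valid. The largest bag has 2 vertices, so the width is 1.

Yes; width 1.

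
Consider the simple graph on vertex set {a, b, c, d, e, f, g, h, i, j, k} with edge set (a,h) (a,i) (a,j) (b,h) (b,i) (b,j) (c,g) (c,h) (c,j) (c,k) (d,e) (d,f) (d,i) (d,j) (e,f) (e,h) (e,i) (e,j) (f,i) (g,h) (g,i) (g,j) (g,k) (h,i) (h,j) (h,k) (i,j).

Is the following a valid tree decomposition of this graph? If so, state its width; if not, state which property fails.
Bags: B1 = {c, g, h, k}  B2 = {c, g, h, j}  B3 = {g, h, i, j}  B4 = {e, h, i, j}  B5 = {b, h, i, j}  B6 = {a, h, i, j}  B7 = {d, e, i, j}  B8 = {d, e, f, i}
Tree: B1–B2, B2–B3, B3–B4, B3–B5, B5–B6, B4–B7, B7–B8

Yes; width 3.

Checking the three conditions: (i) the bags cover all of {a, b, c, d, e, f, g, h, i, j, k}; (ii) for each edge, some bag contains both endpoints; (iii) the bags containing any fixed vertex form a subtree. All hold, so the decomposition is valid with width 4 − 1 = 3.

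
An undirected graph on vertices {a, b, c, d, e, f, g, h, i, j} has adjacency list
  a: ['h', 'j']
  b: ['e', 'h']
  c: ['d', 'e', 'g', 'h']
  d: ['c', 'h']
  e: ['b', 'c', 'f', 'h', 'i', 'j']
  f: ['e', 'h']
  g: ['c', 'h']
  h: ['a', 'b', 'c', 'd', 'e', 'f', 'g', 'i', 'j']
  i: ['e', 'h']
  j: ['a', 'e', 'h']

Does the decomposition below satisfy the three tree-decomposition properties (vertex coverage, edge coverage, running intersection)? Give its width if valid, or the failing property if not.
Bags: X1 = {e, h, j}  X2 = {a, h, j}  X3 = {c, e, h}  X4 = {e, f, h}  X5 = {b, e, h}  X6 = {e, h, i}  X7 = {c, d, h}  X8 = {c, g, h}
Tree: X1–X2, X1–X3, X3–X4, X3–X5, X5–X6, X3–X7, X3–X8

Every vertex of G appears in some bag (union = {a, b, c, d, e, f, g, h, i, j}); every edge is covered by a bag; and for each vertex v the set of bags containing v is connected in the bag tree. The decomposition is therefore valid. The largest bag has 3 vertices, so the width is 2.

Yes; width 2.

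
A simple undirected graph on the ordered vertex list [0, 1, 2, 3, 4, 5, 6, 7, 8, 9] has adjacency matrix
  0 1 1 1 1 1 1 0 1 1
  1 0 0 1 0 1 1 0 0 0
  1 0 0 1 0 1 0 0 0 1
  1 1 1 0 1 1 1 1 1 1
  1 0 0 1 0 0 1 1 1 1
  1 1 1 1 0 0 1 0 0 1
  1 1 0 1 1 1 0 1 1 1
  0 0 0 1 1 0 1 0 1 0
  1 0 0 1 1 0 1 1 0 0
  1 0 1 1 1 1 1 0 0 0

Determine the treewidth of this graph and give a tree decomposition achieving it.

The largest bag has 5 vertices, giving width 4; this decomposition certifies tw(G) ≤ 4. For the lower bound, the 5 vertices {0, 2, 3, 5, 9} are pairwise adjacent, and any tree decomposition puts a clique entirely inside one bag — forcing width ≥ 4. Combining the bounds, tw(G) = 4.

Treewidth 4.
Bags: B1 = {0, 3, 5, 6, 9}  B2 = {0, 1, 3, 5, 6}  B3 = {0, 3, 4, 6, 9}  B4 = {0, 3, 4, 6, 8}  B5 = {0, 2, 3, 5, 9}  B6 = {3, 4, 6, 7, 8}
Tree: B1–B2, B1–B3, B3–B4, B1–B5, B4–B6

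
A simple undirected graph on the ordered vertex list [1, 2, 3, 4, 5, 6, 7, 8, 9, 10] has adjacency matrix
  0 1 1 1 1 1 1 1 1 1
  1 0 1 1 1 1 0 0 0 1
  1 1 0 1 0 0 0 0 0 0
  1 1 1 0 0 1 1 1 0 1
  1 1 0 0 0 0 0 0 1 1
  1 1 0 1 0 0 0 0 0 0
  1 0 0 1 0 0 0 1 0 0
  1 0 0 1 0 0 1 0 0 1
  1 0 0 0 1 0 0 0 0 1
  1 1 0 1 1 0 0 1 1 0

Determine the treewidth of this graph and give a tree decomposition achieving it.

Every bag has size at most 4, so the width is 4 − 1 = 3 and tw(G) ≤ 3. On the other hand G contains the 4-clique {1, 5, 9, 10}. A clique must lie in a single bag of any decomposition, so no decomposition can have width below 3. The upper and lower bounds meet at 3, so that is the treewidth.

Treewidth 3.
Bags: B1 = {1, 4, 8, 10}  B2 = {1, 2, 4, 10}  B3 = {1, 4, 7, 8}  B4 = {1, 2, 3, 4}  B5 = {1, 2, 4, 6}  B6 = {1, 2, 5, 10}  B7 = {1, 5, 9, 10}
Tree: B1–B2, B1–B3, B2–B4, B2–B5, B2–B6, B6–B7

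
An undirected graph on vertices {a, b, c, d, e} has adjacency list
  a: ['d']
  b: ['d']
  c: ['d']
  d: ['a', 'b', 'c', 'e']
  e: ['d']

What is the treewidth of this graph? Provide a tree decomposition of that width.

Every bag has size at most 2, so the width is 2 − 1 = 1 and tw(G) ≤ 1. G has an edge, so its treewidth is at least 1. Combining the bounds, tw(G) = 1.

Treewidth 1.
One optimal decomposition is:
Bags: B1 = {c, d}  B2 = {b, d}  B3 = {d, e}  B4 = {a, d}
Tree: B1–B2, B1–B3, B1–B4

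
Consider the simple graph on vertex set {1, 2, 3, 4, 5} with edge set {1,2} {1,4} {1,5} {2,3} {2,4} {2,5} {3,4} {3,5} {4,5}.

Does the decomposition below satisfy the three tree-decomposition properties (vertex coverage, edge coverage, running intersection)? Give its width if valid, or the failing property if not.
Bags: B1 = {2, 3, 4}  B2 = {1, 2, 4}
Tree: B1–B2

A tree decomposition must satisfy three properties: every vertex lies in some bag; for every edge, both endpoints lie together in some bag; and for every vertex, the bags containing it form a connected subtree. Here vertex 5 appears in no bag, so the decomposition is invalid.

No — vertex 5 appears in no bag.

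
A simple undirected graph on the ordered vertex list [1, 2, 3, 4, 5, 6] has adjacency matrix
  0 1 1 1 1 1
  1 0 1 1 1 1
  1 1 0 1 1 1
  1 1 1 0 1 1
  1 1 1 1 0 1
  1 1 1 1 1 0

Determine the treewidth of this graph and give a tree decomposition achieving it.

Treewidth 5.
Bags: B1 = {1, 2, 3, 4, 5, 6}
Tree: (single bag)

With just one bag of size 6, the width is 6 − 1 = 5, so tw(G) ≤ 5. Conversely, {1, 2, 3, 4, 5, 6} is a clique of size 6, and the vertices of any clique must share a bag in every tree decomposition; so some bag has ≥ 6 vertices and tw(G) ≥ 5. Therefore the treewidth is 5.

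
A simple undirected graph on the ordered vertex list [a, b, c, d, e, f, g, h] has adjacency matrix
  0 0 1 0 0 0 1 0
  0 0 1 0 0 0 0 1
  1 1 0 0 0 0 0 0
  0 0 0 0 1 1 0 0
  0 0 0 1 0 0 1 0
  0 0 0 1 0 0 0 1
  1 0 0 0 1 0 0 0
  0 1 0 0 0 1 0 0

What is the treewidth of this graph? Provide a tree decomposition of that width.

Treewidth 2.
One optimal decomposition is:
Bags: B1 = {b, c, h}  B2 = {a, c, h}  B3 = {a, g, h}  B4 = {e, g, h}  B5 = {d, e, h}  B6 = {d, f, h}
Tree: B1–B2, B2–B3, B3–B4, B4–B5, B5–B6

Each bag holds 3 vertices, so the decomposition has width 2, which upper-bounds the treewidth. Since h–b–c–a–g–e–d–f–h is a cycle in G, G is not acyclic. Forests are exactly the graphs of treewidth ≤ 1, so tw(G) ≥ 2. Combining the bounds, tw(G) = 2.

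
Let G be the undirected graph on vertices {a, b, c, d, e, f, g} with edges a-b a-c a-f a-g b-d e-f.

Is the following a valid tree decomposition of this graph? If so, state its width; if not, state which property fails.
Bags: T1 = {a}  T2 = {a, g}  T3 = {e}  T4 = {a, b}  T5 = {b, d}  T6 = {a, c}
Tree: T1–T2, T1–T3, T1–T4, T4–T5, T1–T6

A tree decomposition must satisfy three properties: every vertex lies in some bag; for every edge, both endpoints lie together in some bag; and for every vertex, the bags containing it form a connected subtree. Here vertex f appears in no bag, so the decomposition is invalid.

No — vertex f appears in no bag.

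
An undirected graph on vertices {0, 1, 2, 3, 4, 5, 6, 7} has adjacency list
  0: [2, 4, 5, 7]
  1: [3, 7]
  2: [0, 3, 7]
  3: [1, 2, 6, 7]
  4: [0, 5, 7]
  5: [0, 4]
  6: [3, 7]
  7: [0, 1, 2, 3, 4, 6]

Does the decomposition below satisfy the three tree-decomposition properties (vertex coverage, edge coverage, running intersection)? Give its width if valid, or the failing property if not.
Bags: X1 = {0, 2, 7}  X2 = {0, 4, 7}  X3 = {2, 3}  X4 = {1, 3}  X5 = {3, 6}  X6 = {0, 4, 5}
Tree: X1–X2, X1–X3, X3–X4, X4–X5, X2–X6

No — edge (7,3) lies in no bag.

A tree decomposition must satisfy three properties: every vertex lies in some bag; for every edge, both endpoints lie together in some bag; and for every vertex, the bags containing it form a connected subtree. Here edge (7,3) lies in no bag, so the decomposition is invalid.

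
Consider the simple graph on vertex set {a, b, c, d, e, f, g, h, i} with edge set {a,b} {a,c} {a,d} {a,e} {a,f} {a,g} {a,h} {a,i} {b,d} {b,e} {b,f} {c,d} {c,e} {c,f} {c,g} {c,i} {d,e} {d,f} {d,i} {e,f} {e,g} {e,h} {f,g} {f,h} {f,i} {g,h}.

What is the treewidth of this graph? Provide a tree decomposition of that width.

The largest bag has 5 vertices, giving width 4; this decomposition certifies tw(G) ≤ 4. For the lower bound, the 5 vertices {a, c, d, e, f} are pairwise adjacent, and any tree decomposition puts a clique entirely inside one bag — forcing width ≥ 4. The upper and lower bounds meet at 4, so that is the treewidth.

Treewidth 4.
One such decomposition:
Bags: B1 = {a, c, d, e, f}  B2 = {a, c, e, f, g}  B3 = {a, c, d, f, i}  B4 = {a, b, d, e, f}  B5 = {a, e, f, g, h}
Tree: B1–B2, B1–B3, B1–B4, B2–B5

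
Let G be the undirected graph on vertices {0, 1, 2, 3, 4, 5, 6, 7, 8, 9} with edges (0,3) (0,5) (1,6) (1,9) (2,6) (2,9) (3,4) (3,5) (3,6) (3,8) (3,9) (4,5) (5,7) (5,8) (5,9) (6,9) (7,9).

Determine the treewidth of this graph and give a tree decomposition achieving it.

Each bag holds 3 vertices, so the decomposition has width 2, which upper-bounds the treewidth. On the other hand G contains the 3-clique {1, 6, 9}. A clique must lie in a single bag of any decomposition, so no decomposition can have width below 2. Combining the bounds, tw(G) = 2.

Treewidth 2.
One optimal decomposition is:
Bags: B1 = {3, 5, 9}  B2 = {3, 4, 5}  B3 = {3, 6, 9}  B4 = {0, 3, 5}  B5 = {1, 6, 9}  B6 = {3, 5, 8}  B7 = {2, 6, 9}  B8 = {5, 7, 9}
Tree: B1–B2, B1–B3, B2–B4, B3–B5, B2–B6, B3–B7, B1–B8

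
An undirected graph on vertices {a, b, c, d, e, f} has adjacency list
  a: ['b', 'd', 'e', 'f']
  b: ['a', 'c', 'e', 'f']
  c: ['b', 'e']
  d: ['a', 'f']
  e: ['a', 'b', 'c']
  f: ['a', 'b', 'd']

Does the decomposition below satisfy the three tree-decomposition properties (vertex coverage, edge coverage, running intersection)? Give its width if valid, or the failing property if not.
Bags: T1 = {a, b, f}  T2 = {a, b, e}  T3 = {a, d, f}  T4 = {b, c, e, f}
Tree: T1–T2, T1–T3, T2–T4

No — bags containing vertex f are not connected in the tree.

A tree decomposition must satisfy three properties: every vertex lies in some bag; for every edge, both endpoints lie together in some bag; and for every vertex, the bags containing it form a connected subtree. Here bags containing vertex f are not connected in the tree, so the decomposition is invalid.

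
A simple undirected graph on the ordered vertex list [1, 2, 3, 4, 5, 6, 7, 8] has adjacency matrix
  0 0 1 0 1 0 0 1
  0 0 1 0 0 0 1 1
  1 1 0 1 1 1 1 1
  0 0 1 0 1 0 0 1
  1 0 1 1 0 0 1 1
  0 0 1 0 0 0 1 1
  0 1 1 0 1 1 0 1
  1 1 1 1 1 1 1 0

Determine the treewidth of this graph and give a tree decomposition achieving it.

Each bag holds 4 vertices, so the decomposition has width 3, which upper-bounds the treewidth. On the other hand G contains the 4-clique {2, 3, 7, 8}. A clique must lie in a single bag of any decomposition, so no decomposition can have width below 3. Hence tw(G) = 3 exactly.

Treewidth 3.
One such decomposition:
Bags: B1 = {1, 3, 5, 8}  B2 = {3, 4, 5, 8}  B3 = {3, 5, 7, 8}  B4 = {3, 6, 7, 8}  B5 = {2, 3, 7, 8}
Tree: B1–B2, B2–B3, B3–B4, B3–B5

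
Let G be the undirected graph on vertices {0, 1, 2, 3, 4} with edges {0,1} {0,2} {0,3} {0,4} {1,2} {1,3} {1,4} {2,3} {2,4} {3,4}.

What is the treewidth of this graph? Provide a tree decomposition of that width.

Treewidth 4.
Bags: B1 = {0, 1, 2, 3, 4}
Tree: (single bag)

A single bag containing all 5 vertices is trivially a valid decomposition of width 4. For the lower bound, the 5 vertices {0, 1, 2, 3, 4} are pairwise adjacent, and any tree decomposition puts a clique entirely inside one bag — forcing width ≥ 4. Combining the bounds, tw(G) = 4.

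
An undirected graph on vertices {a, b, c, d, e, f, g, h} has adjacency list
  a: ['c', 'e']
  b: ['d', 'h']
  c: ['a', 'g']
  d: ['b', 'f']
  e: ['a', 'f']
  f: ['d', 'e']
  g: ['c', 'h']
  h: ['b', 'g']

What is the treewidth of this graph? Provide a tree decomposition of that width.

Each bag holds 3 vertices, so the decomposition has width 2, which upper-bounds the treewidth. The edges e–f–d–b–h–g–c–a–e form a cycle, so G is not a tree and its treewidth is at least 2. Combining the bounds, tw(G) = 2.

Treewidth 2.
One optimal decomposition is:
Bags: B1 = {d, e, f}  B2 = {b, d, e}  B3 = {b, e, h}  B4 = {e, g, h}  B5 = {c, e, g}  B6 = {a, c, e}
Tree: B1–B2, B2–B3, B3–B4, B4–B5, B5–B6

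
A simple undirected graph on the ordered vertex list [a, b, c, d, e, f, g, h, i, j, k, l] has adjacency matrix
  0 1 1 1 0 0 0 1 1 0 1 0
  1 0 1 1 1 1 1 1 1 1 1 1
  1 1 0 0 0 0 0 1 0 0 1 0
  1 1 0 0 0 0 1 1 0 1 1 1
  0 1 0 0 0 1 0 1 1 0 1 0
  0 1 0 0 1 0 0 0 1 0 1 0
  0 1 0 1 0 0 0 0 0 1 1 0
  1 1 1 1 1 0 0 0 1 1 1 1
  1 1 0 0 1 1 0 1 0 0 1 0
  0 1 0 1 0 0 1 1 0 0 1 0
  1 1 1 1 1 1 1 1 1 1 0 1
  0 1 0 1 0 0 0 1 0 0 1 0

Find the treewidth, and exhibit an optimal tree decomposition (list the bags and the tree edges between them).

The largest bag has 5 vertices, giving width 4; this decomposition certifies tw(G) ≤ 4. For the lower bound, the 5 vertices {b, d, g, j, k} are pairwise adjacent, and any tree decomposition puts a clique entirely inside one bag — forcing width ≥ 4. Therefore the treewidth is 4.

Treewidth 4.
Bags: B1 = {a, b, h, i, k}  B2 = {a, b, d, h, k}  B3 = {b, d, h, k, l}  B4 = {b, e, h, i, k}  B5 = {b, d, h, j, k}  B6 = {b, e, f, i, k}  B7 = {a, b, c, h, k}  B8 = {b, d, g, j, k}
Tree: B1–B2, B2–B3, B1–B4, B2–B5, B4–B6, B1–B7, B5–B8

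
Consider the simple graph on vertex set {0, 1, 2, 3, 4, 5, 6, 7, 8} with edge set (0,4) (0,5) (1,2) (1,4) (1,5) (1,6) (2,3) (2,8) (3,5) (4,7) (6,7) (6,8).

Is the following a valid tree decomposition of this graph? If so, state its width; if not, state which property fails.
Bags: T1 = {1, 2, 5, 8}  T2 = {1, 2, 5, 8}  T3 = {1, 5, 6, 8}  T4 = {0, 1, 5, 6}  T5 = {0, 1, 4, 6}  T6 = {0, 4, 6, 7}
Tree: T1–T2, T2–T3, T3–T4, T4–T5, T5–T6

A tree decomposition must satisfy three properties: every vertex lies in some bag; for every edge, both endpoints lie together in some bag; and for every vertex, the bags containing it form a connected subtree. Here vertex 3 appears in no bag, so the decomposition is invalid.

No — vertex 3 appears in no bag.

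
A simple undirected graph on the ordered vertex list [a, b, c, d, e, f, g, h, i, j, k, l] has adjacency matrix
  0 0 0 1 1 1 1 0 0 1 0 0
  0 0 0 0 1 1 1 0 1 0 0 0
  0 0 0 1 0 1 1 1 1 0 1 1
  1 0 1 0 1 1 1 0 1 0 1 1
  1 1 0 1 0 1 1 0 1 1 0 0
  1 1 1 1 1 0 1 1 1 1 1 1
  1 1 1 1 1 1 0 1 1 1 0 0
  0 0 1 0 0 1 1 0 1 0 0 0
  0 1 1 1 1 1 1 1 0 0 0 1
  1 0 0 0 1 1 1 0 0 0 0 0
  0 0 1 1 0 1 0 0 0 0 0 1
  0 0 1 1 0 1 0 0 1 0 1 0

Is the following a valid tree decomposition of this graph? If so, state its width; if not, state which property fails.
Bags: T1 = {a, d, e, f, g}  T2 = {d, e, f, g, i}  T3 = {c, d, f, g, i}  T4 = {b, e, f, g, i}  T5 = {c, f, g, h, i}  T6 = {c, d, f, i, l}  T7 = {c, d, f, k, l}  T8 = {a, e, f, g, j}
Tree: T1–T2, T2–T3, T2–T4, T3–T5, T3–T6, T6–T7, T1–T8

Vertex coverage: the bags together contain {a, b, c, d, e, f, g, h, i, j, k, l}, the full vertex set. Edge coverage: each edge of G has both endpoints in at least one bag. Running intersection: for every vertex, the bags containing it form a connected subtree. All three properties hold, so this is a valid tree decomposition of width max|bag| − 1 = 4, and hence tw(G) ≤ 4.

Yes; width 4.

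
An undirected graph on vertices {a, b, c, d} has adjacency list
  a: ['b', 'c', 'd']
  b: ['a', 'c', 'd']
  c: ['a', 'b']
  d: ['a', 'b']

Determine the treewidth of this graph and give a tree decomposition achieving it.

Treewidth 2.
One optimal decomposition is:
Bags: B1 = {a, b, d}  B2 = {a, b, c}
Tree: B1–B2

Every bag has size at most 3, so the width is 3 − 1 = 2 and tw(G) ≤ 2. Conversely, {a, b, d} is a clique of size 3, and the vertices of any clique must share a bag in every tree decomposition; so some bag has ≥ 3 vertices and tw(G) ≥ 2. Hence tw(G) = 2 exactly.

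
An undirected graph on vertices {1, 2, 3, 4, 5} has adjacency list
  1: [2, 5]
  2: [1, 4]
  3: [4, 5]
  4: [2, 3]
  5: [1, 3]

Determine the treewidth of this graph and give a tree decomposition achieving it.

The largest bag has 3 vertices, giving width 2; this decomposition certifies tw(G) ≤ 2. For the lower bound, G contains the cycle 3–4–2–1–5–3, so G is not a forest; only forests have treewidth ≤ 1, hence tw(G) ≥ 2. The upper and lower bounds meet at 2, so that is the treewidth.

Treewidth 2.
One such decomposition:
Bags: B1 = {2, 3, 4}  B2 = {1, 2, 3}  B3 = {1, 3, 5}
Tree: B1–B2, B2–B3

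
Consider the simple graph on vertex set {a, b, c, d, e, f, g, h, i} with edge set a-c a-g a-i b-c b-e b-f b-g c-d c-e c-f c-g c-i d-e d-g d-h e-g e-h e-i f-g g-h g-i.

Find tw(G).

3

A width-3 tree decomposition is:
Bags: B1 = {c, e, g, i}  B2 = {c, d, e, g}  B3 = {a, c, g, i}  B4 = {b, c, e, g}  B5 = {b, c, f, g}  B6 = {d, e, g, h}
Tree: B1–B2, B1–B3, B2–B4, B4–B5, B2–B6
Every bag has size at most 4, so the width is 4 − 1 = 3 and tw(G) ≤ 3. On the other hand G contains the 4-clique {d, e, g, h}. A clique must lie in a single bag of any decomposition, so no decomposition can have width below 3. Hence tw(G) = 3 exactly.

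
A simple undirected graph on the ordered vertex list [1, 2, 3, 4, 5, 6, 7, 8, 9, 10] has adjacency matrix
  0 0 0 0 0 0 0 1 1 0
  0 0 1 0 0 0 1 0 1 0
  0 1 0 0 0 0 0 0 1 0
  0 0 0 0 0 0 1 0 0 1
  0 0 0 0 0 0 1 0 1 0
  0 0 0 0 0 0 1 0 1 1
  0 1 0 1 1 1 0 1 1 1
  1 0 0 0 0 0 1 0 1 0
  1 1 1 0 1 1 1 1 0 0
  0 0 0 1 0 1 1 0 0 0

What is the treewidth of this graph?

A width-2 tree decomposition is:
Bags: B1 = {2, 7, 9}  B2 = {6, 7, 9}  B3 = {6, 7, 10}  B4 = {4, 7, 10}  B5 = {2, 3, 9}  B6 = {7, 8, 9}  B7 = {1, 8, 9}  B8 = {5, 7, 9}
Tree: B1–B2, B2–B3, B3–B4, B1–B5, B2–B6, B6–B7, B2–B8
The largest bag has 3 vertices, giving width 2; this decomposition certifies tw(G) ≤ 2. Conversely, {1, 8, 9} is a clique of size 3, and the vertices of any clique must share a bag in every tree decomposition; so some bag has ≥ 3 vertices and tw(G) ≥ 2. Combining the bounds, tw(G) = 2.

2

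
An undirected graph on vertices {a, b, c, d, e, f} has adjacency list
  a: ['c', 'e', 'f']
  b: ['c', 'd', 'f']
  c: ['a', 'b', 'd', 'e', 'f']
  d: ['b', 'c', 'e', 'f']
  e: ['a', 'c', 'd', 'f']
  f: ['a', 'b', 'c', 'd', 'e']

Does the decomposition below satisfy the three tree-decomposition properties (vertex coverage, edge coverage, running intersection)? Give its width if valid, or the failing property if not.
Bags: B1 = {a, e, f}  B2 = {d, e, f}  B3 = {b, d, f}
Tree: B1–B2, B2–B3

A tree decomposition must satisfy three properties: every vertex lies in some bag; for every edge, both endpoints lie together in some bag; and for every vertex, the bags containing it form a connected subtree. Here vertex c appears in no bag, so the decomposition is invalid.

No — vertex c appears in no bag.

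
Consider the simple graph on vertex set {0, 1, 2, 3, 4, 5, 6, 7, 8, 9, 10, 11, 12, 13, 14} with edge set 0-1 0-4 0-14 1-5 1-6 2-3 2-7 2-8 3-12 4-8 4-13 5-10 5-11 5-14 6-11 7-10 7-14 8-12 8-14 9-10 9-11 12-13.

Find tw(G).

A width-3 tree decomposition is:
Bags: B1 = {6, 9, 10, 11}  B2 = {5, 6, 10, 11}  B3 = {1, 5, 6, 10}  B4 = {1, 5, 7, 10}  B5 = {1, 5, 7, 14}  B6 = {0, 1, 7, 14}  B7 = {0, 2, 7, 14}  B8 = {0, 2, 8, 14}  B9 = {0, 2, 4, 8}  B10 = {2, 3, 4, 8}  B11 = {3, 4, 8, 12}  B12 = {3, 4, 12, 13}
Tree: B1–B2, B2–B3, B3–B4, B4–B5, B5–B6, B6–B7, B7–B8, B8–B9, B9–B10, B10–B11, B11–B12
Each bag holds 4 vertices, so the decomposition has width 3, which upper-bounds the treewidth. For the lower bound: the 4 vertex sets {6,9,11}, {10}, {5}, {0,1,7,14} are disjoint, each induces a connected subgraph, and every pair is joined by at least one edge of G. Contracting each set to a single vertex therefore yields K_{4} as a minor, and since treewidth is minor-monotone, tw(G) ≥ tw(K_{4}) = 3. The upper and lower bounds meet at 3, so that is the treewidth.

3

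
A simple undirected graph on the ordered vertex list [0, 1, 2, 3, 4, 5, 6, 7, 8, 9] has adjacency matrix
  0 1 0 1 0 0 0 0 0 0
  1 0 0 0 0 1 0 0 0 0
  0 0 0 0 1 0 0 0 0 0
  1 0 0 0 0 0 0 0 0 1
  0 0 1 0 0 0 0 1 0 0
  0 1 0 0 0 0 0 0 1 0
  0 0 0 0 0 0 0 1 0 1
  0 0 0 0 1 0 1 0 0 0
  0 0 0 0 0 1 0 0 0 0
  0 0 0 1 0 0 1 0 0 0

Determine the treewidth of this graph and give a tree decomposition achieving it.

Treewidth 1.
Bags: B1 = {2, 4}  B2 = {4, 7}  B3 = {6, 7}  B4 = {6, 9}  B5 = {3, 9}  B6 = {0, 3}  B7 = {0, 1}  B8 = {1, 5}  B9 = {5, 8}
Tree: B1–B2, B2–B3, B3–B4, B4–B5, B5–B6, B6–B7, B7–B8, B8–B9

Each bag holds 2 vertices, so the decomposition has width 1, which upper-bounds the treewidth. Any graph with an edge has treewidth ≥ 1, and G has the edge 2–4. The upper and lower bounds meet at 1, so that is the treewidth.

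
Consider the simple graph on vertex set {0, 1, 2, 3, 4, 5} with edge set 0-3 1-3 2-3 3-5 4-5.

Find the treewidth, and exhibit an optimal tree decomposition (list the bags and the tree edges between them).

Every bag has size at most 2, so the width is 2 − 1 = 1 and tw(G) ≤ 1. G has an edge, so its treewidth is at least 1. The upper and lower bounds meet at 1, so that is the treewidth.

Treewidth 1.
One optimal decomposition is:
Bags: B1 = {1, 3}  B2 = {3, 5}  B3 = {4, 5}  B4 = {2, 3}  B5 = {0, 3}
Tree: B1–B2, B2–B3, B1–B4, B4–B5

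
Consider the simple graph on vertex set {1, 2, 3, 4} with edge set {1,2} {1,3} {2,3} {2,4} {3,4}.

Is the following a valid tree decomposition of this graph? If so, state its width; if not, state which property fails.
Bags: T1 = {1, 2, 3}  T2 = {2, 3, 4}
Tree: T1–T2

Yes; width 2.

Every vertex of G appears in some bag (union = {1, 2, 3, 4}); every edge is covered by a bag; and for each vertex v the set of bags containing v is connected in the bag tree. The decomposition is therefore valid. The largest bag has 3 vertices, so the width is 2.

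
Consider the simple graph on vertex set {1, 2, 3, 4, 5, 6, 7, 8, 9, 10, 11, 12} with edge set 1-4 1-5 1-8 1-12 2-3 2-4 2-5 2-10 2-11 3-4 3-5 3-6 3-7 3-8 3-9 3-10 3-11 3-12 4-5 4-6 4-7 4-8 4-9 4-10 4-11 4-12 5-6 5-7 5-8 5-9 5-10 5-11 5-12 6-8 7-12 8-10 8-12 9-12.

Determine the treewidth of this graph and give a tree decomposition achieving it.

Each bag holds 5 vertices, so the decomposition has width 4, which upper-bounds the treewidth. On the other hand G contains the 5-clique {1, 4, 5, 8, 12}. A clique must lie in a single bag of any decomposition, so no decomposition can have width below 4. Combining the bounds, tw(G) = 4.

Treewidth 4.
One optimal decomposition is:
Bags: B1 = {3, 4, 5, 8, 10}  B2 = {3, 4, 5, 8, 12}  B3 = {2, 3, 4, 5, 10}  B4 = {3, 4, 5, 6, 8}  B5 = {3, 4, 5, 7, 12}  B6 = {1, 4, 5, 8, 12}  B7 = {3, 4, 5, 9, 12}  B8 = {2, 3, 4, 5, 11}
Tree: B1–B2, B1–B3, B2–B4, B2–B5, B2–B6, B2–B7, B3–B8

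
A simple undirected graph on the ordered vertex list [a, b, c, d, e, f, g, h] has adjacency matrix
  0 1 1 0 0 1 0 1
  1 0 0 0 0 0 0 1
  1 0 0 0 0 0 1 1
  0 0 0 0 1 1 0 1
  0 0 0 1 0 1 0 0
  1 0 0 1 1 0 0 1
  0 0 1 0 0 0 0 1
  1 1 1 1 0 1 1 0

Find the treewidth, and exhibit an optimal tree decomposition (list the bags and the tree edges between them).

Treewidth 2.
Bags: B1 = {a, f, h}  B2 = {d, f, h}  B3 = {a, c, h}  B4 = {c, g, h}  B5 = {d, e, f}  B6 = {a, b, h}
Tree: B1–B2, B1–B3, B3–B4, B2–B5, B1–B6

Each bag holds 3 vertices, so the decomposition has width 2, which upper-bounds the treewidth. Conversely, {d, e, f} is a clique of size 3, and the vertices of any clique must share a bag in every tree decomposition; so some bag has ≥ 3 vertices and tw(G) ≥ 2. Therefore the treewidth is 2.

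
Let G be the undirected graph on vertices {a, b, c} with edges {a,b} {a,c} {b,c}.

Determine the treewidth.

2

A width-2 tree decomposition is:
Bags: B1 = {a, b, c}
Tree: (single bag)
A single bag containing all 3 vertices is trivially a valid decomposition of width 2. Conversely, {a, b, c} is a clique of size 3, and the vertices of any clique must share a bag in every tree decomposition; so some bag has ≥ 3 vertices and tw(G) ≥ 2. Hence tw(G) = 2 exactly.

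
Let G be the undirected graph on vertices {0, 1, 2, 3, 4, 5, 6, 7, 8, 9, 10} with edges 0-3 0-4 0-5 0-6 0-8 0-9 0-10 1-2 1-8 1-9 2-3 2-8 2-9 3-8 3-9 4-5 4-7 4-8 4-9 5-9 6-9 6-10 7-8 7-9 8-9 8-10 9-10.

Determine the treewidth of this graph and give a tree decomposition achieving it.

Every bag has size at most 4, so the width is 4 − 1 = 3 and tw(G) ≤ 3. For the lower bound, the 4 vertices {0, 8, 9, 10} are pairwise adjacent, and any tree decomposition puts a clique entirely inside one bag — forcing width ≥ 3. Therefore the treewidth is 3.

Treewidth 3.
One optimal decomposition is:
Bags: B1 = {0, 3, 8, 9}  B2 = {0, 4, 8, 9}  B3 = {2, 3, 8, 9}  B4 = {0, 8, 9, 10}  B5 = {0, 6, 9, 10}  B6 = {0, 4, 5, 9}  B7 = {4, 7, 8, 9}  B8 = {1, 2, 8, 9}
Tree: B1–B2, B1–B3, B2–B4, B4–B5, B2–B6, B2–B7, B3–B8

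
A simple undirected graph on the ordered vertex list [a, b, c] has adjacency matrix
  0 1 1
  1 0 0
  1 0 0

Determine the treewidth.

A width-1 tree decomposition is:
Bags: B1 = {a, b}  B2 = {a, c}
Tree: B1–B2
The largest bag has 2 vertices, giving width 1; this decomposition certifies tw(G) ≤ 1. G has an edge, so its treewidth is at least 1. Therefore the treewidth is 1.

1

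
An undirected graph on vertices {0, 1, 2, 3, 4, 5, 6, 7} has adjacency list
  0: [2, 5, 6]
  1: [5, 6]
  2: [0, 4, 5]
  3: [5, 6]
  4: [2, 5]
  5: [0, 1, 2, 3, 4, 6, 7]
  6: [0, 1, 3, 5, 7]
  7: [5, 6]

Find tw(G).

A width-2 tree decomposition is:
Bags: B1 = {5, 6, 7}  B2 = {0, 5, 6}  B3 = {3, 5, 6}  B4 = {0, 2, 5}  B5 = {2, 4, 5}  B6 = {1, 5, 6}
Tree: B1–B2, B2–B3, B2–B4, B4–B5, B1–B6
Each bag holds 3 vertices, so the decomposition has width 2, which upper-bounds the treewidth. Conversely, {0, 2, 5} is a clique of size 3, and the vertices of any clique must share a bag in every tree decomposition; so some bag has ≥ 3 vertices and tw(G) ≥ 2. Combining the bounds, tw(G) = 2.

2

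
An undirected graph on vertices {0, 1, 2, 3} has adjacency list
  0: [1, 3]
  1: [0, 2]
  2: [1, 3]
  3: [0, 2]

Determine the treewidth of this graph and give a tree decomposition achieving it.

Every bag has size at most 3, so the width is 3 − 1 = 2 and tw(G) ≤ 2. The edges 1–2–3–0–1 form a cycle, so G is not a tree and its treewidth is at least 2. The upper and lower bounds meet at 2, so that is the treewidth.

Treewidth 2.
One such decomposition:
Bags: B1 = {1, 2, 3}  B2 = {0, 1, 3}
Tree: B1–B2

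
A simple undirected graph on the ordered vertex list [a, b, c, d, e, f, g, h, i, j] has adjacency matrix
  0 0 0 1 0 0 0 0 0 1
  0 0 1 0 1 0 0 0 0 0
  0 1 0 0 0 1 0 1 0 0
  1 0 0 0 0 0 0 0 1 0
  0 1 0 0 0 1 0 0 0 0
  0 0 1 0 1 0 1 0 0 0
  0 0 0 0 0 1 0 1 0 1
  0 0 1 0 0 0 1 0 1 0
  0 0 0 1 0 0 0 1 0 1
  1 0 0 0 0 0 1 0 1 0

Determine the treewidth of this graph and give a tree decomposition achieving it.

Treewidth 2.
One such decomposition:
Bags: B1 = {b, c, e}  B2 = {c, e, f}  B3 = {c, f, h}  B4 = {f, g, h}  B5 = {g, h, i}  B6 = {g, i, j}  B7 = {d, i, j}  B8 = {a, d, j}
Tree: B1–B2, B2–B3, B3–B4, B4–B5, B5–B6, B6–B7, B7–B8

The largest bag has 3 vertices, giving width 2; this decomposition certifies tw(G) ≤ 2. For the lower bound, G contains the cycle b–e–f–c–b, so G is not a forest; only forests have treewidth ≤ 1, hence tw(G) ≥ 2. Combining the bounds, tw(G) = 2.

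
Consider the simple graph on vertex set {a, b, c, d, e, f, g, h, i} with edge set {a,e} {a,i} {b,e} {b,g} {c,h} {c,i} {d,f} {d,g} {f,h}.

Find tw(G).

2

A width-2 tree decomposition is:
Bags: B1 = {c, h, i}  B2 = {a, h, i}  B3 = {a, e, h}  B4 = {b, e, h}  B5 = {b, g, h}  B6 = {d, g, h}  B7 = {d, f, h}
Tree: B1–B2, B2–B3, B3–B4, B4–B5, B5–B6, B6–B7
The largest bag has 3 vertices, giving width 2; this decomposition certifies tw(G) ≤ 2. The edges h–c–i–a–e–b–g–d–f–h form a cycle, so G is not a tree and its treewidth is at least 2. Hence tw(G) = 2 exactly.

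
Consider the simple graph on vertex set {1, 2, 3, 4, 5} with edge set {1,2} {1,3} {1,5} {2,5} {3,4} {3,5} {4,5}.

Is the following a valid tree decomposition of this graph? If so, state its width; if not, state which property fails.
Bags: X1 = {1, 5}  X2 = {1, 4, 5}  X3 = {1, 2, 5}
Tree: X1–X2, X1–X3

A tree decomposition must satisfy three properties: every vertex lies in some bag; for every edge, both endpoints lie together in some bag; and for every vertex, the bags containing it form a connected subtree. Here vertex 3 appears in no bag, so the decomposition is invalid.

No — vertex 3 appears in no bag.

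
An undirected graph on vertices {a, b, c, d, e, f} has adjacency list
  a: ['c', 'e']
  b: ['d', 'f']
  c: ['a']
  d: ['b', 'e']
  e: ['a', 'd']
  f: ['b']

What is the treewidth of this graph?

A width-1 tree decomposition is:
Bags: B1 = {b, f}  B2 = {b, d}  B3 = {d, e}  B4 = {a, e}  B5 = {a, c}
Tree: B1–B2, B2–B3, B3–B4, B4–B5
Each bag holds 2 vertices, so the decomposition has width 1, which upper-bounds the treewidth. G has an edge, so its treewidth is at least 1. The upper and lower bounds meet at 1, so that is the treewidth.

1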